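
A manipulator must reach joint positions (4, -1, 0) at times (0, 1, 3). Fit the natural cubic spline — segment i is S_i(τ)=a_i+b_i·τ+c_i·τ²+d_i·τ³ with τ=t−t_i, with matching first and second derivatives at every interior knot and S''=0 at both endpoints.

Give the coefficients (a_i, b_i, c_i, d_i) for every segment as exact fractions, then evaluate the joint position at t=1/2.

  seg 0: a=4 b=-71/12 c=0 d=11/12
  seg 1: a=-1 b=-19/6 c=11/4 d=-11/24
S(1/2) = 37/32

Δ: Δ0=-5, Δ1=1/2
row 1: diag=6, rhs=33; c'=1/3, d'=11/2
back: M1=11/2
M: M0=0, M1=11/2, M2=0
seg 0: a=4, c=M0/2=0, d=(M1−M0)/(6·1)=11/12, b=Δ0−h0·(2M0+M1)/6=-71/12
seg 1: a=-1, c=M1/2=11/4, d=(M2−M1)/(6·2)=-11/24, b=Δ1−h1·(2M1+M2)/6=-19/6
t_q=1/2 → seg 0, τ=1/2; S=4+-71/12·τ+0·τ²+11/12·τ³=37/32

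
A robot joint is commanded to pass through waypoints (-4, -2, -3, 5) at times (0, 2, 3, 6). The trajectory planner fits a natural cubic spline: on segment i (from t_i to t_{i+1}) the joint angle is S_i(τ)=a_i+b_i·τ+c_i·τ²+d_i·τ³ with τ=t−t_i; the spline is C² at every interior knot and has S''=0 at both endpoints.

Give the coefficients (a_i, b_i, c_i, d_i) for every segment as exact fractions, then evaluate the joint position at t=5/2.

  seg 0: a=-4 b=259/141 c=0 d=-59/282
  seg 1: a=-2 b=-95/141 c=-59/47 d=131/141
  seg 2: a=-3 b=-56/141 c=72/47 d=-8/47
S(5/2) = -953/376

Δ: Δ0=1, Δ1=-1, Δ2=8/3
row 1: diag=6, rhs=-12; c'=1/6, d'=-2
row 2: denom=8−1·1/6=47/6; d'=(22−1·-2)/(47/6)=144/47
back: M2=144/47
back: M1=-2−1/6·144/47=-118/47
M: M0=0, M1=-118/47, M2=144/47, M3=0
seg 0: a=-4, c=M0/2=0, d=(M1−M0)/(6·2)=-59/282, b=Δ0−h0·(2M0+M1)/6=259/141
seg 1: a=-2, c=M1/2=-59/47, d=(M2−M1)/(6·1)=131/141, b=Δ1−h1·(2M1+M2)/6=-95/141
seg 2: a=-3, c=M2/2=72/47, d=(M3−M2)/(6·3)=-8/47, b=Δ2−h2·(2M2+M3)/6=-56/141
t_q=5/2 → seg 1, τ=1/2; S=-2+-95/141·τ+-59/47·τ²+131/141·τ³=-953/376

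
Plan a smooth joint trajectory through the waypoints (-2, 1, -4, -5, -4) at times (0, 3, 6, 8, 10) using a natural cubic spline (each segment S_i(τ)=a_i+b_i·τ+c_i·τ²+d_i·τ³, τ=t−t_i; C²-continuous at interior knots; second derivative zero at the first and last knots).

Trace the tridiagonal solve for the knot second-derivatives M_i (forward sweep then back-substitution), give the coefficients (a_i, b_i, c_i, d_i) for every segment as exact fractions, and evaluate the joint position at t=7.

  seg 0: a=-2 b=757/420 c=0 d=-337/3780
  seg 1: a=1 b=-127/210 c=-337/420 d=113/756
  seg 2: a=-4 b=-83/60 c=19/35 d=-17/336
  seg 3: a=-5 b=19/105 c=67/280 d=-67/1680
S(7) = -2739/560

Δ: Δ0=1, Δ1=-5/3, Δ2=-1/2, Δ3=1/2
row 1: diag=12, rhs=-16; c'=1/4, d'=-4/3
row 2: denom=10−3·1/4=37/4; d'=(7−3·-4/3)/(37/4)=44/37
row 3: denom=8−2·8/37=280/37; d'=(6−2·44/37)/(280/37)=67/140
back: M3=67/140
back: M2=44/37−8/37·67/140=38/35
back: M1=-4/3−1/4·38/35=-337/210
M: M0=0, M1=-337/210, M2=38/35, M3=67/140, M4=0
seg 0: a=-2, c=M0/2=0, d=(M1−M0)/(6·3)=-337/3780, b=Δ0−h0·(2M0+M1)/6=757/420
seg 1: a=1, c=M1/2=-337/420, d=(M2−M1)/(6·3)=113/756, b=Δ1−h1·(2M1+M2)/6=-127/210
seg 2: a=-4, c=M2/2=19/35, d=(M3−M2)/(6·2)=-17/336, b=Δ2−h2·(2M2+M3)/6=-83/60
seg 3: a=-5, c=M3/2=67/280, d=(M4−M3)/(6·2)=-67/1680, b=Δ3−h3·(2M3+M4)/6=19/105
t_q=7 → seg 2, τ=1; S=-4+-83/60·τ+19/35·τ²+-17/336·τ³=-2739/560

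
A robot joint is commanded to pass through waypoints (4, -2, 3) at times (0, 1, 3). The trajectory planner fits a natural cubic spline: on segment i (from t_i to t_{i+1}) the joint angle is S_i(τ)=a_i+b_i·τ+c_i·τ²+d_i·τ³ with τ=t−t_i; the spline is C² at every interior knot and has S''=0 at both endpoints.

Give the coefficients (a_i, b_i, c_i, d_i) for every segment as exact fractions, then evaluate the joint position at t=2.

  seg 0: a=4 b=-89/12 c=0 d=17/12
  seg 1: a=-2 b=-19/6 c=17/4 d=-17/24
S(2) = -13/8

Δ: Δ0=-6, Δ1=5/2
row 1: diag=6, rhs=51; c'=1/3, d'=17/2
back: M1=17/2
M: M0=0, M1=17/2, M2=0
seg 0: a=4, c=M0/2=0, d=(M1−M0)/(6·1)=17/12, b=Δ0−h0·(2M0+M1)/6=-89/12
seg 1: a=-2, c=M1/2=17/4, d=(M2−M1)/(6·2)=-17/24, b=Δ1−h1·(2M1+M2)/6=-19/6
t_q=2 → seg 1, τ=1; S=-2+-19/6·τ+17/4·τ²+-17/24·τ³=-13/8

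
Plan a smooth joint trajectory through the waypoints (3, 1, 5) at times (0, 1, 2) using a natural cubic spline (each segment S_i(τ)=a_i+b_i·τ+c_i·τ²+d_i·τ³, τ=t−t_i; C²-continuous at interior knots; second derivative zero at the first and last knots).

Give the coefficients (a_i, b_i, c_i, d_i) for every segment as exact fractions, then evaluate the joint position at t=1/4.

  seg 0: a=3 b=-7/2 c=0 d=3/2
  seg 1: a=1 b=1 c=9/2 d=-3/2
S(1/4) = 275/128

Δ: Δ0=-2, Δ1=4
row 1: diag=4, rhs=36; c'=1/4, d'=9
back: M1=9
M: M0=0, M1=9, M2=0
seg 0: a=3, c=M0/2=0, d=(M1−M0)/(6·1)=3/2, b=Δ0−h0·(2M0+M1)/6=-7/2
seg 1: a=1, c=M1/2=9/2, d=(M2−M1)/(6·1)=-3/2, b=Δ1−h1·(2M1+M2)/6=1
t_q=1/4 → seg 0, τ=1/4; S=3+-7/2·τ+0·τ²+3/2·τ³=275/128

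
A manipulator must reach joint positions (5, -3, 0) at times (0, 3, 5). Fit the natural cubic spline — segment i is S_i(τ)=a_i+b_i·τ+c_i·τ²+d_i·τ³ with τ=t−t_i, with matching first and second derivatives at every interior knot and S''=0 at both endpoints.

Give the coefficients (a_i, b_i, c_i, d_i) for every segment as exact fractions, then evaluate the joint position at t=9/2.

Δ: Δ0=-8/3, Δ1=3/2
row 1: diag=10, rhs=25; c'=1/5, d'=5/2
back: M1=5/2
M: M0=0, M1=5/2, M2=0
seg 0: a=5, c=M0/2=0, d=(M1−M0)/(6·3)=5/36, b=Δ0−h0·(2M0+M1)/6=-47/12
seg 1: a=-3, c=M1/2=5/4, d=(M2−M1)/(6·2)=-5/24, b=Δ1−h1·(2M1+M2)/6=-1/6
t_q=9/2 → seg 1, τ=3/2; S=-3+-1/6·τ+5/4·τ²+-5/24·τ³=-73/64

  seg 0: a=5 b=-47/12 c=0 d=5/36
  seg 1: a=-3 b=-1/6 c=5/4 d=-5/24
S(9/2) = -73/64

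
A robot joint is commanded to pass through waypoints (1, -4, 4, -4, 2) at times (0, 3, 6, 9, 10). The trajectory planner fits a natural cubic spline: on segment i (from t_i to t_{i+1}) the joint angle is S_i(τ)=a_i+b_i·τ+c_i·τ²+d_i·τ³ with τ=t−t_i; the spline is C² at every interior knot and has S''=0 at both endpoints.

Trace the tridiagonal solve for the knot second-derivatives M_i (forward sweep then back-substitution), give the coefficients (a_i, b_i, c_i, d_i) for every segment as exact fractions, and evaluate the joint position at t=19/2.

Δ: Δ0=-5/3, Δ1=8/3, Δ2=-8/3, Δ3=6
row 1: diag=12, rhs=26; c'=1/4, d'=13/6
row 2: denom=12−3·1/4=45/4; d'=(-32−3·13/6)/(45/4)=-154/45
row 3: denom=8−3·4/15=36/5; d'=(52−3·-154/45)/(36/5)=467/54
back: M3=467/54
back: M2=-154/45−4/15·467/54=-464/81
back: M1=13/6−1/4·-464/81=583/162
M: M0=0, M1=583/162, M2=-464/81, M3=467/54, M4=0
seg 0: a=1, c=M0/2=0, d=(M1−M0)/(6·3)=583/2916, b=Δ0−h0·(2M0+M1)/6=-1123/324
seg 1: a=-4, c=M1/2=583/324, d=(M2−M1)/(6·3)=-1511/2916, b=Δ1−h1·(2M1+M2)/6=313/162
seg 2: a=4, c=M2/2=-232/81, d=(M3−M2)/(6·3)=2329/2916, b=Δ2−h2·(2M2+M3)/6=-409/324
seg 3: a=-4, c=M3/2=467/108, d=(M4−M3)/(6·1)=-467/324, b=Δ3−h3·(2M3+M4)/6=505/162
t_q=19/2 → seg 3, τ=1/2; S=-4+505/162·τ+467/108·τ²+-467/324·τ³=-1331/864

  seg 0: a=1 b=-1123/324 c=0 d=583/2916
  seg 1: a=-4 b=313/162 c=583/324 d=-1511/2916
  seg 2: a=4 b=-409/324 c=-232/81 d=2329/2916
  seg 3: a=-4 b=505/162 c=467/108 d=-467/324
S(19/2) = -1331/864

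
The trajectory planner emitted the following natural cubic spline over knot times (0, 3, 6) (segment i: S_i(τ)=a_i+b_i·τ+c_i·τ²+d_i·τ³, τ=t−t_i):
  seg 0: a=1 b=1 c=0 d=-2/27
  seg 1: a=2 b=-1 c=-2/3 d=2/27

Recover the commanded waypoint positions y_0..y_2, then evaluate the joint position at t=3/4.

y_0 = S_0(0) = a_0 = 1
y_1 = S_1(0) = a_1 = 2
y_2 = S_1(3) = -5
t_q=3/4 is in segment 0 (τ=3/4); S_0(τ)=55/32

y_0=1 y_1=2 y_2=-5
S(3/4) = 55/32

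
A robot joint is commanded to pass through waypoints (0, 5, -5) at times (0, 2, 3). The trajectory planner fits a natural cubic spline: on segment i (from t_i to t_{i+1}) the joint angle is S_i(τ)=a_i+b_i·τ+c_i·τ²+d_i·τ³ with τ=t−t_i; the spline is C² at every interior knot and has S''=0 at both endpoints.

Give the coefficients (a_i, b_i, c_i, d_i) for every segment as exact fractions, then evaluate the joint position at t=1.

  seg 0: a=0 b=20/3 c=0 d=-25/24
  seg 1: a=5 b=-35/6 c=-25/4 d=25/12
S(1) = 45/8

Δ: Δ0=5/2, Δ1=-10
row 1: diag=6, rhs=-75; c'=1/6, d'=-25/2
back: M1=-25/2
M: M0=0, M1=-25/2, M2=0
seg 0: a=0, c=M0/2=0, d=(M1−M0)/(6·2)=-25/24, b=Δ0−h0·(2M0+M1)/6=20/3
seg 1: a=5, c=M1/2=-25/4, d=(M2−M1)/(6·1)=25/12, b=Δ1−h1·(2M1+M2)/6=-35/6
t_q=1 → seg 0, τ=1; S=0+20/3·τ+0·τ²+-25/24·τ³=45/8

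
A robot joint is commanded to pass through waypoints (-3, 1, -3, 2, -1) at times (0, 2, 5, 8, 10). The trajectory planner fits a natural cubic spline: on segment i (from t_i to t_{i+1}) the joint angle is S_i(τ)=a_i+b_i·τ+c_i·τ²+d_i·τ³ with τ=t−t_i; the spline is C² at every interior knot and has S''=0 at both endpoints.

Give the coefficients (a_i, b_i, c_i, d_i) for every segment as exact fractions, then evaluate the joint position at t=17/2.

  seg 0: a=-3 b=3017/1020 c=0 d=-977/4080
  seg 1: a=1 b=43/510 c=-977/680 d=1967/6120
  seg 2: a=-3 b=17/120 c=99/68 d=-1933/6120
  seg 3: a=2 b=89/255 c=-943/680 d=943/4080
S(17/2) = 20201/10880

Δ: Δ0=2, Δ1=-4/3, Δ2=5/3, Δ3=-3/2
row 1: diag=10, rhs=-20; c'=3/10, d'=-2
row 2: denom=12−3·3/10=111/10; d'=(18−3·-2)/(111/10)=80/37
row 3: denom=10−3·10/37=340/37; d'=(-19−3·80/37)/(340/37)=-943/340
back: M3=-943/340
back: M2=80/37−10/37·-943/340=99/34
back: M1=-2−3/10·99/34=-977/340
M: M0=0, M1=-977/340, M2=99/34, M3=-943/340, M4=0
seg 0: a=-3, c=M0/2=0, d=(M1−M0)/(6·2)=-977/4080, b=Δ0−h0·(2M0+M1)/6=3017/1020
seg 1: a=1, c=M1/2=-977/680, d=(M2−M1)/(6·3)=1967/6120, b=Δ1−h1·(2M1+M2)/6=43/510
seg 2: a=-3, c=M2/2=99/68, d=(M3−M2)/(6·3)=-1933/6120, b=Δ2−h2·(2M2+M3)/6=17/120
seg 3: a=2, c=M3/2=-943/680, d=(M4−M3)/(6·2)=943/4080, b=Δ3−h3·(2M3+M4)/6=89/255
t_q=17/2 → seg 3, τ=1/2; S=2+89/255·τ+-943/680·τ²+943/4080·τ³=20201/10880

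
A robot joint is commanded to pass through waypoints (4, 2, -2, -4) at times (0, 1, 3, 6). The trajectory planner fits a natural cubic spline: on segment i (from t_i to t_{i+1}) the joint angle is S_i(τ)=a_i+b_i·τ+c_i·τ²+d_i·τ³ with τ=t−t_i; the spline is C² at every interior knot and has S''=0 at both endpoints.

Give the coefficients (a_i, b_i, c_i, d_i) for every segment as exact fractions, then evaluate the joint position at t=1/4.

Δ: Δ0=-2, Δ1=-2, Δ2=-2/3
row 1: diag=6, rhs=0; c'=1/3, d'=0
row 2: denom=10−2·1/3=28/3; d'=(8−2·0)/(28/3)=6/7
back: M2=6/7
back: M1=0−1/3·6/7=-2/7
M: M0=0, M1=-2/7, M2=6/7, M3=0
seg 0: a=4, c=M0/2=0, d=(M1−M0)/(6·1)=-1/21, b=Δ0−h0·(2M0+M1)/6=-41/21
seg 1: a=2, c=M1/2=-1/7, d=(M2−M1)/(6·2)=2/21, b=Δ1−h1·(2M1+M2)/6=-44/21
seg 2: a=-2, c=M2/2=3/7, d=(M3−M2)/(6·3)=-1/21, b=Δ2−h2·(2M2+M3)/6=-32/21
t_q=1/4 → seg 0, τ=1/4; S=4+-41/21·τ+0·τ²+-1/21·τ³=1573/448

  seg 0: a=4 b=-41/21 c=0 d=-1/21
  seg 1: a=2 b=-44/21 c=-1/7 d=2/21
  seg 2: a=-2 b=-32/21 c=3/7 d=-1/21
S(1/4) = 1573/448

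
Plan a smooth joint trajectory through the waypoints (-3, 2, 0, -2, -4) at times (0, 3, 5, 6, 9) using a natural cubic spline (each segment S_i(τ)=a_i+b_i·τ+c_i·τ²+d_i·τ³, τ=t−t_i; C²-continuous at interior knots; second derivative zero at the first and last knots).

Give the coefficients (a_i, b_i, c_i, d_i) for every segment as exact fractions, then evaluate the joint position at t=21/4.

Δ: Δ0=5/3, Δ1=-1, Δ2=-2, Δ3=-2/3
row 1: diag=10, rhs=-16; c'=1/5, d'=-8/5
row 2: denom=6−2·1/5=28/5; d'=(-6−2·-8/5)/(28/5)=-1/2
row 3: denom=8−1·5/28=219/28; d'=(8−1·-1/2)/(219/28)=238/219
back: M3=238/219
back: M2=-1/2−5/28·238/219=-152/219
back: M1=-8/5−1/5·-152/219=-320/219
M: M0=0, M1=-320/219, M2=-152/219, M3=238/219, M4=0
seg 0: a=-3, c=M0/2=0, d=(M1−M0)/(6·3)=-160/1971, b=Δ0−h0·(2M0+M1)/6=175/73
seg 1: a=2, c=M1/2=-160/219, d=(M2−M1)/(6·2)=14/219, b=Δ1−h1·(2M1+M2)/6=15/73
seg 2: a=0, c=M2/2=-76/219, d=(M3−M2)/(6·1)=65/219, b=Δ2−h2·(2M2+M3)/6=-427/219
seg 3: a=-2, c=M3/2=119/219, d=(M4−M3)/(6·3)=-119/1971, b=Δ3−h3·(2M3+M4)/6=-128/73
t_q=21/4 → seg 2, τ=1/4; S=0+-427/219·τ+-76/219·τ²+65/219·τ³=-2357/4672

  seg 0: a=-3 b=175/73 c=0 d=-160/1971
  seg 1: a=2 b=15/73 c=-160/219 d=14/219
  seg 2: a=0 b=-427/219 c=-76/219 d=65/219
  seg 3: a=-2 b=-128/73 c=119/219 d=-119/1971
S(21/4) = -2357/4672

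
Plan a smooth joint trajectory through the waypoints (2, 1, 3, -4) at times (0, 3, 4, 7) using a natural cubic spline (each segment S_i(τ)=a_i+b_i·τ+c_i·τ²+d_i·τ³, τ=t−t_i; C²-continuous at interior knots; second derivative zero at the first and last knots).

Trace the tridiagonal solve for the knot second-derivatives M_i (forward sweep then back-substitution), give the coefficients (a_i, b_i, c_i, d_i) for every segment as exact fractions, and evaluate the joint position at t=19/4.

  seg 0: a=2 b=-10/7 c=0 d=23/189
  seg 1: a=1 b=13/7 c=23/21 d=-20/21
  seg 2: a=3 b=25/21 c=-37/21 d=37/189
S(19/4) = 191/64

Δ: Δ0=-1/3, Δ1=2, Δ2=-7/3
row 1: diag=8, rhs=14; c'=1/8, d'=7/4
row 2: denom=8−1·1/8=63/8; d'=(-26−1·7/4)/(63/8)=-74/21
back: M2=-74/21
back: M1=7/4−1/8·-74/21=46/21
M: M0=0, M1=46/21, M2=-74/21, M3=0
seg 0: a=2, c=M0/2=0, d=(M1−M0)/(6·3)=23/189, b=Δ0−h0·(2M0+M1)/6=-10/7
seg 1: a=1, c=M1/2=23/21, d=(M2−M1)/(6·1)=-20/21, b=Δ1−h1·(2M1+M2)/6=13/7
seg 2: a=3, c=M2/2=-37/21, d=(M3−M2)/(6·3)=37/189, b=Δ2−h2·(2M2+M3)/6=25/21
t_q=19/4 → seg 2, τ=3/4; S=3+25/21·τ+-37/21·τ²+37/189·τ³=191/64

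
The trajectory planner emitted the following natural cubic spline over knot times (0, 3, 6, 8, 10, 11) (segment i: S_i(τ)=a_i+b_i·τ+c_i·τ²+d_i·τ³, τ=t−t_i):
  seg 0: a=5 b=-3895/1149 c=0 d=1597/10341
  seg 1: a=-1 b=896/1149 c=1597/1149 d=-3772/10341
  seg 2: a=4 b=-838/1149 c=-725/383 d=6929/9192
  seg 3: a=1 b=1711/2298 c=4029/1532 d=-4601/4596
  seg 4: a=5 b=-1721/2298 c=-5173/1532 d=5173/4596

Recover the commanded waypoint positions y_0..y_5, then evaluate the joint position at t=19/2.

y_0=5 y_1=-1 y_2=4 y_3=1 y_4=5 y_5=2
S(19/2) = 57057/12256

y_0 = S_0(0) = a_0 = 5
y_1 = S_1(0) = a_1 = -1
y_2 = S_2(0) = a_2 = 4
y_3 = S_3(0) = a_3 = 1
y_4 = S_4(0) = a_4 = 5
y_5 = S_4(1) = 2
t_q=19/2 is in segment 3 (τ=3/2); S_3(τ)=57057/12256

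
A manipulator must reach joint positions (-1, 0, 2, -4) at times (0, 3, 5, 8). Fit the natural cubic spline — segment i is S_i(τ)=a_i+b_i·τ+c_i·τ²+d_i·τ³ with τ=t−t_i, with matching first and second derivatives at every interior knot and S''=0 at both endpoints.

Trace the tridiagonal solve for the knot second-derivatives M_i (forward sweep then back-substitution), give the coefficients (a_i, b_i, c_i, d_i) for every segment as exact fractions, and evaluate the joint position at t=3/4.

  seg 0: a=-1 b=-1/16 c=0 d=19/432
  seg 1: a=0 b=9/8 c=19/48 d=-11/48
  seg 2: a=2 b=-1/24 c=-47/48 d=47/432
S(3/4) = -1053/1024

Δ: Δ0=1/3, Δ1=1, Δ2=-2
row 1: diag=10, rhs=4; c'=1/5, d'=2/5
row 2: denom=10−2·1/5=48/5; d'=(-18−2·2/5)/(48/5)=-47/24
back: M2=-47/24
back: M1=2/5−1/5·-47/24=19/24
M: M0=0, M1=19/24, M2=-47/24, M3=0
seg 0: a=-1, c=M0/2=0, d=(M1−M0)/(6·3)=19/432, b=Δ0−h0·(2M0+M1)/6=-1/16
seg 1: a=0, c=M1/2=19/48, d=(M2−M1)/(6·2)=-11/48, b=Δ1−h1·(2M1+M2)/6=9/8
seg 2: a=2, c=M2/2=-47/48, d=(M3−M2)/(6·3)=47/432, b=Δ2−h2·(2M2+M3)/6=-1/24
t_q=3/4 → seg 0, τ=3/4; S=-1+-1/16·τ+0·τ²+19/432·τ³=-1053/1024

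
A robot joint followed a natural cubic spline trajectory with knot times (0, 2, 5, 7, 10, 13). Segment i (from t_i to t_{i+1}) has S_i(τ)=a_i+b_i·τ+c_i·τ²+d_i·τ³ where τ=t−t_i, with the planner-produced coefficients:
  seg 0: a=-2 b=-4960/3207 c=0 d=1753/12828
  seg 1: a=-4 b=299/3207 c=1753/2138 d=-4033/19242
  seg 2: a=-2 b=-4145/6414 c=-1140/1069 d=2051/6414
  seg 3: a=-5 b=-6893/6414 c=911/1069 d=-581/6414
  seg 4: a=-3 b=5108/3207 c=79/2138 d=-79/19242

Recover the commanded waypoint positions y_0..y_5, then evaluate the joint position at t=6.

y_0 = S_0(0) = a_0 = -2
y_1 = S_1(0) = a_1 = -4
y_2 = S_2(0) = a_2 = -2
y_3 = S_3(0) = a_3 = -5
y_4 = S_4(0) = a_4 = -3
y_5 = S_4(3) = 2
t_q=6 is in segment 2 (τ=1); S_2(τ)=-3627/1069

y_0=-2 y_1=-4 y_2=-2 y_3=-5 y_4=-3 y_5=2
S(6) = -3627/1069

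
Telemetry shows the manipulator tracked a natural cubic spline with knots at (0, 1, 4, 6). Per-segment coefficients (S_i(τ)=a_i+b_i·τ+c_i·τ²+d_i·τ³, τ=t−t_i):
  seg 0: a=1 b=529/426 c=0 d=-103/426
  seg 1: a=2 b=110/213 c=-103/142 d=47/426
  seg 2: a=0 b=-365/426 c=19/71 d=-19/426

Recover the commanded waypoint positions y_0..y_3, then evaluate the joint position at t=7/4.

y_0=1 y_1=2 y_2=0 y_3=-1
S(7/4) = 18411/9088

y_0 = S_0(0) = a_0 = 1
y_1 = S_1(0) = a_1 = 2
y_2 = S_2(0) = a_2 = 0
y_3 = S_2(2) = -1
t_q=7/4 is in segment 1 (τ=3/4); S_1(τ)=18411/9088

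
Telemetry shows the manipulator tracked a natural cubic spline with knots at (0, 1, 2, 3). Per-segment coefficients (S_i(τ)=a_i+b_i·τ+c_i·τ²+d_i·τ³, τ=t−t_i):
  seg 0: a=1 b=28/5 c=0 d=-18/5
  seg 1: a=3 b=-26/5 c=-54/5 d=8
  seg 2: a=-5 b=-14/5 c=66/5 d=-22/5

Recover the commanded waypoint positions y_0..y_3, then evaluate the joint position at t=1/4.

y_0=1 y_1=3 y_2=-5 y_3=1
S(1/4) = 75/32

y_0 = S_0(0) = a_0 = 1
y_1 = S_1(0) = a_1 = 3
y_2 = S_2(0) = a_2 = -5
y_3 = S_2(1) = 1
t_q=1/4 is in segment 0 (τ=1/4); S_0(τ)=75/32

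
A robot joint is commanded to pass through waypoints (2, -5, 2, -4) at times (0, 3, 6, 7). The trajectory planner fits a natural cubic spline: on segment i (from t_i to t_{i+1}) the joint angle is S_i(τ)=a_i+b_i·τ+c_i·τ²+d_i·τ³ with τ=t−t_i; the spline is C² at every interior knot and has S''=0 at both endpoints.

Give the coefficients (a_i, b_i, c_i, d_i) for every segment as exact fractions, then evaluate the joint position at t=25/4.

  seg 0: a=2 b=-130/29 c=0 d=187/783
  seg 1: a=-5 b=57/29 c=187/87 d=-529/783
  seg 2: a=2 b=-98/29 c=-114/29 d=38/29
S(25/4) = 863/928

Δ: Δ0=-7/3, Δ1=7/3, Δ2=-6
row 1: diag=12, rhs=28; c'=1/4, d'=7/3
row 2: denom=8−3·1/4=29/4; d'=(-50−3·7/3)/(29/4)=-228/29
back: M2=-228/29
back: M1=7/3−1/4·-228/29=374/87
M: M0=0, M1=374/87, M2=-228/29, M3=0
seg 0: a=2, c=M0/2=0, d=(M1−M0)/(6·3)=187/783, b=Δ0−h0·(2M0+M1)/6=-130/29
seg 1: a=-5, c=M1/2=187/87, d=(M2−M1)/(6·3)=-529/783, b=Δ1−h1·(2M1+M2)/6=57/29
seg 2: a=2, c=M2/2=-114/29, d=(M3−M2)/(6·1)=38/29, b=Δ2−h2·(2M2+M3)/6=-98/29
t_q=25/4 → seg 2, τ=1/4; S=2+-98/29·τ+-114/29·τ²+38/29·τ³=863/928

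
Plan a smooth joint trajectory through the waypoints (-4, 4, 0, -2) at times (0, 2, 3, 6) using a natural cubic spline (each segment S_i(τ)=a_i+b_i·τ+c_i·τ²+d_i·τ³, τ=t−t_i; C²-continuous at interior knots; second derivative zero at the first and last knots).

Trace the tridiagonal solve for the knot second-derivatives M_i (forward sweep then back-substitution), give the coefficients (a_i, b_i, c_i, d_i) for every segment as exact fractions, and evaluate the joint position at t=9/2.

Δ: Δ0=4, Δ1=-4, Δ2=-2/3
row 1: diag=6, rhs=-48; c'=1/6, d'=-8
row 2: denom=8−1·1/6=47/6; d'=(20−1·-8)/(47/6)=168/47
back: M2=168/47
back: M1=-8−1/6·168/47=-404/47
M: M0=0, M1=-404/47, M2=168/47, M3=0
seg 0: a=-4, c=M0/2=0, d=(M1−M0)/(6·2)=-101/141, b=Δ0−h0·(2M0+M1)/6=968/141
seg 1: a=4, c=M1/2=-202/47, d=(M2−M1)/(6·1)=286/141, b=Δ1−h1·(2M1+M2)/6=-244/141
seg 2: a=0, c=M2/2=84/47, d=(M3−M2)/(6·3)=-28/141, b=Δ2−h2·(2M2+M3)/6=-598/141
t_q=9/2 → seg 2, τ=3/2; S=0+-598/141·τ+84/47·τ²+-28/141·τ³=-283/94

  seg 0: a=-4 b=968/141 c=0 d=-101/141
  seg 1: a=4 b=-244/141 c=-202/47 d=286/141
  seg 2: a=0 b=-598/141 c=84/47 d=-28/141
S(9/2) = -283/94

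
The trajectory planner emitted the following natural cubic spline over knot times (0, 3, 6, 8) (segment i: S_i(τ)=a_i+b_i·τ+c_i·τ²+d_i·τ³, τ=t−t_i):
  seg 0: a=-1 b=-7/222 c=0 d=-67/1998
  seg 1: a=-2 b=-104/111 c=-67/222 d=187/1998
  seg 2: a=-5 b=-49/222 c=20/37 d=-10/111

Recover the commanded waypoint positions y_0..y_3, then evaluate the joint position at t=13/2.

y_0=-1 y_1=-2 y_2=-5 y_3=-4
S(13/2) = -369/74

y_0 = S_0(0) = a_0 = -1
y_1 = S_1(0) = a_1 = -2
y_2 = S_2(0) = a_2 = -5
y_3 = S_2(2) = -4
t_q=13/2 is in segment 2 (τ=1/2); S_2(τ)=-369/74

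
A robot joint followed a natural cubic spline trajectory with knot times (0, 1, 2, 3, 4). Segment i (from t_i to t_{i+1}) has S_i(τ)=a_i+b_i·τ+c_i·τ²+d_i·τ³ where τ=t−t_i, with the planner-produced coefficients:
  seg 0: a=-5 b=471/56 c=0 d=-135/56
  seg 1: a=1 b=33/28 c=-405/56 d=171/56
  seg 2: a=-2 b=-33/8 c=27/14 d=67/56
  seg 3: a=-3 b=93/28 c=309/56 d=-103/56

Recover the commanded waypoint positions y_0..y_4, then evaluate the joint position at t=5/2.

y_0 = S_0(0) = a_0 = -5
y_1 = S_1(0) = a_1 = 1
y_2 = S_2(0) = a_2 = -2
y_3 = S_3(0) = a_3 = -3
y_4 = S_3(1) = 4
t_q=5/2 is in segment 2 (τ=1/2); S_2(τ)=-1537/448

y_0=-5 y_1=1 y_2=-2 y_3=-3 y_4=4
S(5/2) = -1537/448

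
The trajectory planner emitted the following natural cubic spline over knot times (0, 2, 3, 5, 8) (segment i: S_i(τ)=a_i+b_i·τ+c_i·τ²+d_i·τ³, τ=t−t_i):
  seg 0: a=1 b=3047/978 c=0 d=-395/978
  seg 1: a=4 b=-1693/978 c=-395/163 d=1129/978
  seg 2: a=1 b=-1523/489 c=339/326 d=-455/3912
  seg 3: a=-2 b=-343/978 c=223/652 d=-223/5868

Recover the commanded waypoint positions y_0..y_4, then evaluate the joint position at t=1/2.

y_0=1 y_1=4 y_2=1 y_3=-2 y_4=-1
S(1/2) = 6539/2608

y_0 = S_0(0) = a_0 = 1
y_1 = S_1(0) = a_1 = 4
y_2 = S_2(0) = a_2 = 1
y_3 = S_3(0) = a_3 = -2
y_4 = S_3(3) = -1
t_q=1/2 is in segment 0 (τ=1/2); S_0(τ)=6539/2608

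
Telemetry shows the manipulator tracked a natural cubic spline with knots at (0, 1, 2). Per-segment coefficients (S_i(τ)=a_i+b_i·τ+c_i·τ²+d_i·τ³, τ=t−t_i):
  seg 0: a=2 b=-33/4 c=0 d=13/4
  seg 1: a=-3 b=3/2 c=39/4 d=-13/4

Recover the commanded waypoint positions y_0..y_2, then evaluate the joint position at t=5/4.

y_0 = S_0(0) = a_0 = 2
y_1 = S_1(0) = a_1 = -3
y_2 = S_1(1) = 5
t_q=5/4 is in segment 1 (τ=1/4); S_1(τ)=-529/256

y_0=2 y_1=-3 y_2=5
S(5/4) = -529/256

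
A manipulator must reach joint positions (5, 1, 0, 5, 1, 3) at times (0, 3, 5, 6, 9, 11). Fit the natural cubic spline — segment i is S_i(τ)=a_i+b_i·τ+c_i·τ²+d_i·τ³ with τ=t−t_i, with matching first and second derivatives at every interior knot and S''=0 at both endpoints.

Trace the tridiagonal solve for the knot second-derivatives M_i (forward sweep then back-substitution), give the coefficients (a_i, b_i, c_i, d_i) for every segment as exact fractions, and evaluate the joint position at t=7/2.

  seg 0: a=5 b=-3443/3876 c=0 d=-575/11628
  seg 1: a=1 b=-4309/1938 c=-575/1292 d=5065/7752
  seg 2: a=0 b=3718/969 c=2245/646 d=-4481/1938
  seg 3: a=5 b=439/114 c=-1118/323 d=3359/5814
  seg 4: a=1 b=-1277/969 c=1123/646 d=-1123/3876
S(7/2) = -2921/20672

Δ: Δ0=-4/3, Δ1=-1/2, Δ2=5, Δ3=-4/3, Δ4=1
row 1: diag=10, rhs=5; c'=1/5, d'=1/2
row 2: denom=6−2·1/5=28/5; d'=(33−2·1/2)/(28/5)=40/7
row 3: denom=8−1·5/28=219/28; d'=(-38−1·40/7)/(219/28)=-408/73
row 4: denom=10−3·28/73=646/73; d'=(14−3·-408/73)/(646/73)=1123/323
back: M4=1123/323
back: M3=-408/73−28/73·1123/323=-2236/323
back: M2=40/7−5/28·-2236/323=2245/323
back: M1=1/2−1/5·2245/323=-575/646
M: M0=0, M1=-575/646, M2=2245/323, M3=-2236/323, M4=1123/323, M5=0
seg 0: a=5, c=M0/2=0, d=(M1−M0)/(6·3)=-575/11628, b=Δ0−h0·(2M0+M1)/6=-3443/3876
seg 1: a=1, c=M1/2=-575/1292, d=(M2−M1)/(6·2)=5065/7752, b=Δ1−h1·(2M1+M2)/6=-4309/1938
seg 2: a=0, c=M2/2=2245/646, d=(M3−M2)/(6·1)=-4481/1938, b=Δ2−h2·(2M2+M3)/6=3718/969
seg 3: a=5, c=M3/2=-1118/323, d=(M4−M3)/(6·3)=3359/5814, b=Δ3−h3·(2M3+M4)/6=439/114
seg 4: a=1, c=M4/2=1123/646, d=(M5−M4)/(6·2)=-1123/3876, b=Δ4−h4·(2M4+M5)/6=-1277/969
t_q=7/2 → seg 1, τ=1/2; S=1+-4309/1938·τ+-575/1292·τ²+5065/7752·τ³=-2921/20672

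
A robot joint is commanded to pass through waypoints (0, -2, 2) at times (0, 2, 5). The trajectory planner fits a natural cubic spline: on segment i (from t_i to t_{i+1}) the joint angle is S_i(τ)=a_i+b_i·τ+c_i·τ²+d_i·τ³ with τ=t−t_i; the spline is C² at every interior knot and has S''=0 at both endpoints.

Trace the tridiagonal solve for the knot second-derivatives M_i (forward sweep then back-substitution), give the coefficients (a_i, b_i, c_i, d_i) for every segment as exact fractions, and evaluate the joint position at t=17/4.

  seg 0: a=0 b=-22/15 c=0 d=7/60
  seg 1: a=-2 b=-1/15 c=7/10 d=-7/90
S(17/4) = 65/128

Δ: Δ0=-1, Δ1=4/3
row 1: diag=10, rhs=14; c'=3/10, d'=7/5
back: M1=7/5
M: M0=0, M1=7/5, M2=0
seg 0: a=0, c=M0/2=0, d=(M1−M0)/(6·2)=7/60, b=Δ0−h0·(2M0+M1)/6=-22/15
seg 1: a=-2, c=M1/2=7/10, d=(M2−M1)/(6·3)=-7/90, b=Δ1−h1·(2M1+M2)/6=-1/15
t_q=17/4 → seg 1, τ=9/4; S=-2+-1/15·τ+7/10·τ²+-7/90·τ³=65/128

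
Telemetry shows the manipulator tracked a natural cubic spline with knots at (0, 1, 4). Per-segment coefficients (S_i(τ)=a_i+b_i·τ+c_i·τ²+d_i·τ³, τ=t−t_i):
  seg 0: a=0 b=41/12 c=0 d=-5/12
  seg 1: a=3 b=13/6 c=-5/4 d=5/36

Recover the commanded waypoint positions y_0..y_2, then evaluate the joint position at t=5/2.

y_0=0 y_1=3 y_2=2
S(5/2) = 125/32

y_0 = S_0(0) = a_0 = 0
y_1 = S_1(0) = a_1 = 3
y_2 = S_1(3) = 2
t_q=5/2 is in segment 1 (τ=3/2); S_1(τ)=125/32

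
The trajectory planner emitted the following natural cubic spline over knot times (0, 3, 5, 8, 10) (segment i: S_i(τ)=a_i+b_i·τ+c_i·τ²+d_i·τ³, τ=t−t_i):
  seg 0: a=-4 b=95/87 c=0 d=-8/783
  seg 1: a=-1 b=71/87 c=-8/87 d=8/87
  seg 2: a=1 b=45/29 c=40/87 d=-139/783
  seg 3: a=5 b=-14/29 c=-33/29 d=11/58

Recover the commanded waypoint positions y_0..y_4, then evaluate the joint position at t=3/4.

y_0 = S_0(0) = a_0 = -4
y_1 = S_1(0) = a_1 = -1
y_2 = S_2(0) = a_2 = 1
y_3 = S_3(0) = a_3 = 5
y_4 = S_3(2) = 1
t_q=3/4 is in segment 0 (τ=3/4); S_0(τ)=-739/232

y_0=-4 y_1=-1 y_2=1 y_3=5 y_4=1
S(3/4) = -739/232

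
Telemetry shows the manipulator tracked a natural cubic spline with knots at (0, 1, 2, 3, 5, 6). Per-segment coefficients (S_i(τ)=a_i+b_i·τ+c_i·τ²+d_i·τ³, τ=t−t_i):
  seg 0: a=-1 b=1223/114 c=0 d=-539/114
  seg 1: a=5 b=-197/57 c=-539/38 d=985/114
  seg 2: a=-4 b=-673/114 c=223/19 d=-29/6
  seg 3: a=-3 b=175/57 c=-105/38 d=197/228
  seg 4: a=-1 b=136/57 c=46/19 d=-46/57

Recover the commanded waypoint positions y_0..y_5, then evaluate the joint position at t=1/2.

y_0 = S_0(0) = a_0 = -1
y_1 = S_1(0) = a_1 = 5
y_2 = S_2(0) = a_2 = -4
y_3 = S_3(0) = a_3 = -3
y_4 = S_4(0) = a_4 = -1
y_5 = S_4(1) = 3
t_q=1/2 is in segment 0 (τ=1/2); S_0(τ)=1147/304

y_0=-1 y_1=5 y_2=-4 y_3=-3 y_4=-1 y_5=3
S(1/2) = 1147/304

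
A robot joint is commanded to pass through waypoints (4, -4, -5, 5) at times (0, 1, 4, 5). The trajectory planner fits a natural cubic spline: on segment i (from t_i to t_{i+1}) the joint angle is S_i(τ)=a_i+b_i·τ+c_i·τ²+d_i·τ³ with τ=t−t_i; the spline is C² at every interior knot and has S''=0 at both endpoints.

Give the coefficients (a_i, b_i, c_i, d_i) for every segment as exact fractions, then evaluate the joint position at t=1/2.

  seg 0: a=4 b=-1411/165 c=0 d=91/165
  seg 1: a=-4 b=-1138/165 c=91/55 d=8/45
  seg 2: a=-5 b=1292/165 c=179/55 d=-179/165
S(1/2) = -91/440

Δ: Δ0=-8, Δ1=-1/3, Δ2=10
row 1: diag=8, rhs=46; c'=3/8, d'=23/4
row 2: denom=8−3·3/8=55/8; d'=(62−3·23/4)/(55/8)=358/55
back: M2=358/55
back: M1=23/4−3/8·358/55=182/55
M: M0=0, M1=182/55, M2=358/55, M3=0
seg 0: a=4, c=M0/2=0, d=(M1−M0)/(6·1)=91/165, b=Δ0−h0·(2M0+M1)/6=-1411/165
seg 1: a=-4, c=M1/2=91/55, d=(M2−M1)/(6·3)=8/45, b=Δ1−h1·(2M1+M2)/6=-1138/165
seg 2: a=-5, c=M2/2=179/55, d=(M3−M2)/(6·1)=-179/165, b=Δ2−h2·(2M2+M3)/6=1292/165
t_q=1/2 → seg 0, τ=1/2; S=4+-1411/165·τ+0·τ²+91/165·τ³=-91/440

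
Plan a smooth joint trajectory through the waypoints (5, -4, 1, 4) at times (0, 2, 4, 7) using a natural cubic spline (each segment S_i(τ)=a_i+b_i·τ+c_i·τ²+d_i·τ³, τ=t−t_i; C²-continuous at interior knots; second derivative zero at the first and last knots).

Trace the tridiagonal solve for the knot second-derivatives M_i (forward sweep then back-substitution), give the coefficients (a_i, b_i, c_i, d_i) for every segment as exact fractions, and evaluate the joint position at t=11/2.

  seg 0: a=5 b=-122/19 c=0 d=73/152
  seg 1: a=-4 b=-25/38 c=219/76 d=-99/152
  seg 2: a=1 b=58/19 c=-39/38 d=13/114
S(11/2) = 1111/304

Δ: Δ0=-9/2, Δ1=5/2, Δ2=1
row 1: diag=8, rhs=42; c'=1/4, d'=21/4
row 2: denom=10−2·1/4=19/2; d'=(-9−2·21/4)/(19/2)=-39/19
back: M2=-39/19
back: M1=21/4−1/4·-39/19=219/38
M: M0=0, M1=219/38, M2=-39/19, M3=0
seg 0: a=5, c=M0/2=0, d=(M1−M0)/(6·2)=73/152, b=Δ0−h0·(2M0+M1)/6=-122/19
seg 1: a=-4, c=M1/2=219/76, d=(M2−M1)/(6·2)=-99/152, b=Δ1−h1·(2M1+M2)/6=-25/38
seg 2: a=1, c=M2/2=-39/38, d=(M3−M2)/(6·3)=13/114, b=Δ2−h2·(2M2+M3)/6=58/19
t_q=11/2 → seg 2, τ=3/2; S=1+58/19·τ+-39/38·τ²+13/114·τ³=1111/304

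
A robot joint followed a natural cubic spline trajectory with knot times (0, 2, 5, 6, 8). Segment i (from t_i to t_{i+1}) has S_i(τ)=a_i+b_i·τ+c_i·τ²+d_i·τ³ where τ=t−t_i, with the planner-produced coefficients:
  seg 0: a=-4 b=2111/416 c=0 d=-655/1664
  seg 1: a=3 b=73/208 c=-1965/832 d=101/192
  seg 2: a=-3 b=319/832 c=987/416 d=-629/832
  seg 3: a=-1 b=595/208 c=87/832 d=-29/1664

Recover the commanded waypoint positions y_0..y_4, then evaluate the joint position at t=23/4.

y_0 = S_0(0) = a_0 = -4
y_1 = S_1(0) = a_1 = 3
y_2 = S_2(0) = a_2 = -3
y_3 = S_3(0) = a_3 = -1
y_4 = S_3(2) = 5
t_q=23/4 is in segment 2 (τ=3/4); S_2(τ)=-90351/53248

y_0=-4 y_1=3 y_2=-3 y_3=-1 y_4=5
S(23/4) = -90351/53248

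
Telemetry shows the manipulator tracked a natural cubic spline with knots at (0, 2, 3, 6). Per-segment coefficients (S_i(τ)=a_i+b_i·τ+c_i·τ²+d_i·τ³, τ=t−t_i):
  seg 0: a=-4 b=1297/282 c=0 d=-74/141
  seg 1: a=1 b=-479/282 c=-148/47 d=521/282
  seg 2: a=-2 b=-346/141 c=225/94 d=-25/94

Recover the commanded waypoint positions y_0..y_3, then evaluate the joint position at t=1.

y_0 = S_0(0) = a_0 = -4
y_1 = S_1(0) = a_1 = 1
y_2 = S_2(0) = a_2 = -2
y_3 = S_2(3) = 5
t_q=1 is in segment 0 (τ=1); S_0(τ)=7/94

y_0=-4 y_1=1 y_2=-2 y_3=5
S(1) = 7/94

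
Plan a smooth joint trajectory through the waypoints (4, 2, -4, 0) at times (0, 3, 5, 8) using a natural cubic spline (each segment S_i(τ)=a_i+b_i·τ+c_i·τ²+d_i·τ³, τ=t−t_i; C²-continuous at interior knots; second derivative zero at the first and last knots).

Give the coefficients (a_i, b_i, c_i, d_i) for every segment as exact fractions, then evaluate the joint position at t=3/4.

  seg 0: a=4 b=1/3 c=0 d=-1/9
  seg 1: a=2 b=-8/3 c=-1 d=5/12
  seg 2: a=-4 b=-5/3 c=3/2 d=-1/6
S(3/4) = 269/64

Δ: Δ0=-2/3, Δ1=-3, Δ2=4/3
row 1: diag=10, rhs=-14; c'=1/5, d'=-7/5
row 2: denom=10−2·1/5=48/5; d'=(26−2·-7/5)/(48/5)=3
back: M2=3
back: M1=-7/5−1/5·3=-2
M: M0=0, M1=-2, M2=3, M3=0
seg 0: a=4, c=M0/2=0, d=(M1−M0)/(6·3)=-1/9, b=Δ0−h0·(2M0+M1)/6=1/3
seg 1: a=2, c=M1/2=-1, d=(M2−M1)/(6·2)=5/12, b=Δ1−h1·(2M1+M2)/6=-8/3
seg 2: a=-4, c=M2/2=3/2, d=(M3−M2)/(6·3)=-1/6, b=Δ2−h2·(2M2+M3)/6=-5/3
t_q=3/4 → seg 0, τ=3/4; S=4+1/3·τ+0·τ²+-1/9·τ³=269/64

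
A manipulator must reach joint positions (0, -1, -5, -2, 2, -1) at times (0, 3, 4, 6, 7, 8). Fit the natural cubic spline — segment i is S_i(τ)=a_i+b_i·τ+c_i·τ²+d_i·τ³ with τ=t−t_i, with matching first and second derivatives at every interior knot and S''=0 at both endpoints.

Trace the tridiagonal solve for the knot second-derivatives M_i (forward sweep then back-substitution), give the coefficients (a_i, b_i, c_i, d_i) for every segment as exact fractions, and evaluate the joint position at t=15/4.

  seg 0: a=0 b=7811/5718 c=0 d=-3239/17154
  seg 1: a=-1 b=-10670/2859 c=-3239/1906 d=8185/5718
  seg 2: a=-5 b=-16219/5718 c=2473/953 d=-610/2859
  seg 3: a=-2 b=28493/5718 c=1253/953 d=-13139/5718
  seg 4: a=2 b=2056/2859 c=-10633/1906 d=10633/5718
S(15/4) = -506363/121984

Δ: Δ0=-1/3, Δ1=-4, Δ2=3/2, Δ3=4, Δ4=-3
row 1: diag=8, rhs=-22; c'=1/8, d'=-11/4
row 2: denom=6−1·1/8=47/8; d'=(33−1·-11/4)/(47/8)=286/47
row 3: denom=6−2·16/47=250/47; d'=(15−2·286/47)/(250/47)=133/250
row 4: denom=4−1·47/250=953/250; d'=(-42−1·133/250)/(953/250)=-10633/953
back: M4=-10633/953
back: M3=133/250−47/250·-10633/953=2506/953
back: M2=286/47−16/47·2506/953=4946/953
back: M1=-11/4−1/8·4946/953=-3239/953
M: M0=0, M1=-3239/953, M2=4946/953, M3=2506/953, M4=-10633/953, M5=0
seg 0: a=0, c=M0/2=0, d=(M1−M0)/(6·3)=-3239/17154, b=Δ0−h0·(2M0+M1)/6=7811/5718
seg 1: a=-1, c=M1/2=-3239/1906, d=(M2−M1)/(6·1)=8185/5718, b=Δ1−h1·(2M1+M2)/6=-10670/2859
seg 2: a=-5, c=M2/2=2473/953, d=(M3−M2)/(6·2)=-610/2859, b=Δ2−h2·(2M2+M3)/6=-16219/5718
seg 3: a=-2, c=M3/2=1253/953, d=(M4−M3)/(6·1)=-13139/5718, b=Δ3−h3·(2M3+M4)/6=28493/5718
seg 4: a=2, c=M4/2=-10633/1906, d=(M5−M4)/(6·1)=10633/5718, b=Δ4−h4·(2M4+M5)/6=2056/2859
t_q=15/4 → seg 1, τ=3/4; S=-1+-10670/2859·τ+-3239/1906·τ²+8185/5718·τ³=-506363/121984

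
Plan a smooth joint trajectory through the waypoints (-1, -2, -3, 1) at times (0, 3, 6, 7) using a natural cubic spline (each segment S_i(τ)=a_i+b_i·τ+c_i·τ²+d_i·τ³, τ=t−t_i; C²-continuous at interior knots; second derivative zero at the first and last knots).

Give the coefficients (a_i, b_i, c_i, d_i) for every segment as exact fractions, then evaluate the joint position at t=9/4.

  seg 0: a=-1 b=10/87 c=0 d=-13/261
  seg 1: a=-2 b=-107/87 c=-13/29 d=65/261
  seg 2: a=-3 b=244/87 c=52/29 d=-52/87
S(9/4) = -2429/1856

Δ: Δ0=-1/3, Δ1=-1/3, Δ2=4
row 1: diag=12, rhs=0; c'=1/4, d'=0
row 2: denom=8−3·1/4=29/4; d'=(26−3·0)/(29/4)=104/29
back: M2=104/29
back: M1=0−1/4·104/29=-26/29
M: M0=0, M1=-26/29, M2=104/29, M3=0
seg 0: a=-1, c=M0/2=0, d=(M1−M0)/(6·3)=-13/261, b=Δ0−h0·(2M0+M1)/6=10/87
seg 1: a=-2, c=M1/2=-13/29, d=(M2−M1)/(6·3)=65/261, b=Δ1−h1·(2M1+M2)/6=-107/87
seg 2: a=-3, c=M2/2=52/29, d=(M3−M2)/(6·1)=-52/87, b=Δ2−h2·(2M2+M3)/6=244/87
t_q=9/4 → seg 0, τ=9/4; S=-1+10/87·τ+0·τ²+-13/261·τ³=-2429/1856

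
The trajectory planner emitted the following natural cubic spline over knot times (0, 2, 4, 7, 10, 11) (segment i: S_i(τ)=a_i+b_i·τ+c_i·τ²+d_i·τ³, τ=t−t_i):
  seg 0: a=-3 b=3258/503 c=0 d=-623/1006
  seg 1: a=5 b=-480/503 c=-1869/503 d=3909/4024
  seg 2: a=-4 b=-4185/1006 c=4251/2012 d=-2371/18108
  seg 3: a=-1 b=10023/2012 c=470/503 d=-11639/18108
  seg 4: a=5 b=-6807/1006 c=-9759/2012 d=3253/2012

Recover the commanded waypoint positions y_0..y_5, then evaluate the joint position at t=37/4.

y_0=-3 y_1=5 y_2=-4 y_3=-1 y_4=5 y_5=-5
S(37/4) = 980905/128768

y_0 = S_0(0) = a_0 = -3
y_1 = S_1(0) = a_1 = 5
y_2 = S_2(0) = a_2 = -4
y_3 = S_3(0) = a_3 = -1
y_4 = S_4(0) = a_4 = 5
y_5 = S_4(1) = -5
t_q=37/4 is in segment 3 (τ=9/4); S_3(τ)=980905/128768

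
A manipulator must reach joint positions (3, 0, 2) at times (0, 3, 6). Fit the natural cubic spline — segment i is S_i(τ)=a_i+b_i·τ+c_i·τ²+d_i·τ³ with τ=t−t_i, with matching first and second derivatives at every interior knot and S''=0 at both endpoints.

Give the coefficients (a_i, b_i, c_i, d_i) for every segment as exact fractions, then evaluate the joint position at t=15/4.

Δ: Δ0=-1, Δ1=2/3
row 1: diag=12, rhs=10; c'=1/4, d'=5/6
back: M1=5/6
M: M0=0, M1=5/6, M2=0
seg 0: a=3, c=M0/2=0, d=(M1−M0)/(6·3)=5/108, b=Δ0−h0·(2M0+M1)/6=-17/12
seg 1: a=0, c=M1/2=5/12, d=(M2−M1)/(6·3)=-5/108, b=Δ1−h1·(2M1+M2)/6=-1/6
t_q=15/4 → seg 1, τ=3/4; S=0+-1/6·τ+5/12·τ²+-5/108·τ³=23/256

  seg 0: a=3 b=-17/12 c=0 d=5/108
  seg 1: a=0 b=-1/6 c=5/12 d=-5/108
S(15/4) = 23/256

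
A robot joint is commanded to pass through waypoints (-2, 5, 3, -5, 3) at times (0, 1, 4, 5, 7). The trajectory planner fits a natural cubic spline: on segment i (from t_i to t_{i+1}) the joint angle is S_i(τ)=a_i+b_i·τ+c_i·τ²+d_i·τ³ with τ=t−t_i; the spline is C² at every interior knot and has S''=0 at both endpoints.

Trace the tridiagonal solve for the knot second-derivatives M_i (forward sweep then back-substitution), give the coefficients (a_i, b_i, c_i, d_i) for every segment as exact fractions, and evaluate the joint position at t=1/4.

  seg 0: a=-2 b=7339/966 c=0 d=-577/966
  seg 1: a=5 b=2804/483 c=-577/322 d=-353/2898
  seg 2: a=3 b=-7955/966 c=-465/161 d=431/138
  seg 3: a=-5 b=-2242/483 c=2087/322 d=-2087/1932
S(1/4) = -2267/20608

Δ: Δ0=7, Δ1=-2/3, Δ2=-8, Δ3=4
row 1: diag=8, rhs=-46; c'=3/8, d'=-23/4
row 2: denom=8−3·3/8=55/8; d'=(-44−3·-23/4)/(55/8)=-214/55
row 3: denom=6−1·8/55=322/55; d'=(72−1·-214/55)/(322/55)=2087/161
back: M3=2087/161
back: M2=-214/55−8/55·2087/161=-930/161
back: M1=-23/4−3/8·-930/161=-577/161
M: M0=0, M1=-577/161, M2=-930/161, M3=2087/161, M4=0
seg 0: a=-2, c=M0/2=0, d=(M1−M0)/(6·1)=-577/966, b=Δ0−h0·(2M0+M1)/6=7339/966
seg 1: a=5, c=M1/2=-577/322, d=(M2−M1)/(6·3)=-353/2898, b=Δ1−h1·(2M1+M2)/6=2804/483
seg 2: a=3, c=M2/2=-465/161, d=(M3−M2)/(6·1)=431/138, b=Δ2−h2·(2M2+M3)/6=-7955/966
seg 3: a=-5, c=M3/2=2087/322, d=(M4−M3)/(6·2)=-2087/1932, b=Δ3−h3·(2M3+M4)/6=-2242/483
t_q=1/4 → seg 0, τ=1/4; S=-2+7339/966·τ+0·τ²+-577/966·τ³=-2267/20608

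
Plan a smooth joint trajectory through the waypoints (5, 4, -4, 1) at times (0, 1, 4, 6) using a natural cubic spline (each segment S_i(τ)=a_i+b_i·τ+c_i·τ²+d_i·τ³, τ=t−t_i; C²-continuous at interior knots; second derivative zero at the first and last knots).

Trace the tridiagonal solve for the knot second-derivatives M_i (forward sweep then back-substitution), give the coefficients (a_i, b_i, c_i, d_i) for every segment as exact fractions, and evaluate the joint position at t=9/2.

Δ: Δ0=-1, Δ1=-8/3, Δ2=5/2
row 1: diag=8, rhs=-10; c'=3/8, d'=-5/4
row 2: denom=10−3·3/8=71/8; d'=(31−3·-5/4)/(71/8)=278/71
back: M2=278/71
back: M1=-5/4−3/8·278/71=-193/71
M: M0=0, M1=-193/71, M2=278/71, M3=0
seg 0: a=5, c=M0/2=0, d=(M1−M0)/(6·1)=-193/426, b=Δ0−h0·(2M0+M1)/6=-233/426
seg 1: a=4, c=M1/2=-193/142, d=(M2−M1)/(6·3)=157/426, b=Δ1−h1·(2M1+M2)/6=-406/213
seg 2: a=-4, c=M2/2=139/71, d=(M3−M2)/(6·2)=-139/426, b=Δ2−h2·(2M2+M3)/6=-47/426
t_q=9/2 → seg 2, τ=1/2; S=-4+-47/426·τ+139/71·τ²+-139/426·τ³=-4097/1136

  seg 0: a=5 b=-233/426 c=0 d=-193/426
  seg 1: a=4 b=-406/213 c=-193/142 d=157/426
  seg 2: a=-4 b=-47/426 c=139/71 d=-139/426
S(9/2) = -4097/1136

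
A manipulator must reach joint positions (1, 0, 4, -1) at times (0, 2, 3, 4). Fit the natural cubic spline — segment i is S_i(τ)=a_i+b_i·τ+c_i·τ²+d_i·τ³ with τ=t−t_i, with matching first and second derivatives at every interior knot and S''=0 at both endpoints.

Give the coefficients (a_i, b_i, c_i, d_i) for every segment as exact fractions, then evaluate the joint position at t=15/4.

Δ: Δ0=-1/2, Δ1=4, Δ2=-5
row 1: diag=6, rhs=27; c'=1/6, d'=9/2
row 2: denom=4−1·1/6=23/6; d'=(-54−1·9/2)/(23/6)=-351/23
back: M2=-351/23
back: M1=9/2−1/6·-351/23=162/23
M: M0=0, M1=162/23, M2=-351/23, M3=0
seg 0: a=1, c=M0/2=0, d=(M1−M0)/(6·2)=27/46, b=Δ0−h0·(2M0+M1)/6=-131/46
seg 1: a=0, c=M1/2=81/23, d=(M2−M1)/(6·1)=-171/46, b=Δ1−h1·(2M1+M2)/6=193/46
seg 2: a=4, c=M2/2=-351/46, d=(M3−M2)/(6·1)=117/46, b=Δ2−h2·(2M2+M3)/6=2/23
t_q=15/4 → seg 2, τ=3/4; S=4+2/23·τ+-351/46·τ²+117/46·τ³=2491/2944

  seg 0: a=1 b=-131/46 c=0 d=27/46
  seg 1: a=0 b=193/46 c=81/23 d=-171/46
  seg 2: a=4 b=2/23 c=-351/46 d=117/46
S(15/4) = 2491/2944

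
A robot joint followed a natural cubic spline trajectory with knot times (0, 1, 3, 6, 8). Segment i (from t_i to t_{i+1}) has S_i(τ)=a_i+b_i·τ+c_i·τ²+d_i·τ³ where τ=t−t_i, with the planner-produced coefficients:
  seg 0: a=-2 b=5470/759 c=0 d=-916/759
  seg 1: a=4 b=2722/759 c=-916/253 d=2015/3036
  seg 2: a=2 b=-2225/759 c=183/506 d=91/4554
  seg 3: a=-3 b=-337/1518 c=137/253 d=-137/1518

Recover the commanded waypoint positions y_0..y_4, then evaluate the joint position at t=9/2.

y_0=-2 y_1=4 y_2=2 y_3=-3 y_4=-2
S(9/2) = -6137/4048

y_0 = S_0(0) = a_0 = -2
y_1 = S_1(0) = a_1 = 4
y_2 = S_2(0) = a_2 = 2
y_3 = S_3(0) = a_3 = -3
y_4 = S_3(2) = -2
t_q=9/2 is in segment 2 (τ=3/2); S_2(τ)=-6137/4048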